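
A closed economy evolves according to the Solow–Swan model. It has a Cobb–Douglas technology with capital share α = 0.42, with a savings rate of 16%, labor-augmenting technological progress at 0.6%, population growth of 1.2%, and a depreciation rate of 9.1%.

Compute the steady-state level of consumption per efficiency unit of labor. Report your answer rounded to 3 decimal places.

c* ≈ 1.109

In steady state, investment equals break-even investment: s·k^α = (n + g + δ)·k.
Dividing both sides by k: k^(1−α) = s / (n + g + δ).
k^0.58 = 0.16 / (0.012 + 0.006 + 0.091) = 0.16 / 0.109 = 1.4679
k* = 1.4679^(1/0.58) ≈ 1.9382
y* = (k*)^α = 1.9382^0.42 ≈ 1.3204
c* = (1 − s)·y* = (1 − 0.16) × 1.3204 ≈ 1.1091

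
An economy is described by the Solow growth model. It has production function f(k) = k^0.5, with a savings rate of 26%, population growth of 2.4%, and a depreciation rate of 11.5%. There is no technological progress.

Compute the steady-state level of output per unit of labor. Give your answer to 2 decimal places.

Steady state requires s·f(k) = (n + δ)·k, i.e. s·k^α = (n + δ)·k.
Dividing both sides by k: k^(1−α) = s / (n + δ).
k^0.5 = 0.26 / (0.024 + 0.115) = 0.26 / 0.139 = 1.8705
k* = 1.8705^(1/0.5) ≈ 3.4988
y* = (k*)^α = 3.4988^0.5 ≈ 1.8705

y* = 1.87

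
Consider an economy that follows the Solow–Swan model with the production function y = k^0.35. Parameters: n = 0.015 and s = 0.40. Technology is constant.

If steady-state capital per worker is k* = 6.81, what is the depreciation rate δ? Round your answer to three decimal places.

δ ≈ 0.100

In steady state, investment equals break-even investment: s·k^α = (n + δ)·k.
So s / (n + δ) = (k*)^(1−α) = 6.81^0.65 = 3.4797.
Therefore n + δ = s / 3.4797 = 0.40 / 3.4797 = 0.1150, so δ = 0.1150 − 0.015 = 0.1000.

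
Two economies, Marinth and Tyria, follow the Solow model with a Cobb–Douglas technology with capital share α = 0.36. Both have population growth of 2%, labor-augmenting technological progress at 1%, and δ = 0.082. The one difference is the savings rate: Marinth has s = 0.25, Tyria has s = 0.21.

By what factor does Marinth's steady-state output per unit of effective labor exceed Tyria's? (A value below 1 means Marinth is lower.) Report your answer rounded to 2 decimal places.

ratio ≈ 1.10

Steady-state y* = [s/(n + g + δ)]^(α/(1−α)), so the ratio is [ (s_M/(n + g + δ)_M) / (s_T/(n + g + δ)_T) ]^0.5625.
s_M/(n + g + δ)_M = 0.25/0.112 = 2.2321; s_T/(n + g + δ)_T = 0.21/0.112 = 1.8750.
Ratio = (2.2321/1.8750)^0.5625 = 1.1905^0.5625 ≈ 1.1031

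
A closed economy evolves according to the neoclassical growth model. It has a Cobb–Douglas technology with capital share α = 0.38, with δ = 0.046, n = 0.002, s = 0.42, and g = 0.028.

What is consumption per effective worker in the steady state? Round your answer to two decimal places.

c* = 1.65

Steady state requires s·f(k) = (n + g + δ)·k, i.e. s·k^α = (n + g + δ)·k.
Dividing both sides by k: k^(1−α) = s / (n + g + δ).
k^0.62 = 0.42 / (0.002 + 0.028 + 0.046) = 0.42 / 0.076 = 5.5263
k* = 5.5263^(1/0.62) ≈ 15.7571
y* = (k*)^α = 15.7571^0.38 ≈ 2.8513
c* = (1 − s)·y* = (1 − 0.42) × 2.8513 ≈ 1.6538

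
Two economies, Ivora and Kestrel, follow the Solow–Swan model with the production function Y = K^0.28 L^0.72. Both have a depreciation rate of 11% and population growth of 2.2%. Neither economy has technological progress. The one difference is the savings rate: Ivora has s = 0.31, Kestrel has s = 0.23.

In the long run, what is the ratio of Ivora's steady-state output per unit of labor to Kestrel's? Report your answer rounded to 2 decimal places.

y*_I / y*_K ≈ 1.12

Steady-state y* = [s/(n + δ)]^(α/(1−α)), so the ratio is [ (s_I/(n + δ)_I) / (s_K/(n + δ)_K) ]^0.3889.
s_I/(n + δ)_I = 0.31/0.132 = 2.3485; s_K/(n + δ)_K = 0.23/0.132 = 1.7424.
Ratio = (2.3485/1.7424)^0.3889 = 1.3479^0.3889 ≈ 1.1231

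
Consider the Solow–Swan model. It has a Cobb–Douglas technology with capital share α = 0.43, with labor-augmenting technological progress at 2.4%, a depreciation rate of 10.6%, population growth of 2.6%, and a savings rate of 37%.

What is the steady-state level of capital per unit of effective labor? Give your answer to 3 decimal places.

At the steady state, Δk = 0, so s·k^α = (n + g + δ)·k.
Dividing both sides by k: k^(1−α) = s / (n + g + δ).
k^0.57 = 0.37 / (0.026 + 0.024 + 0.106) = 0.37 / 0.156 = 2.3718
k* = 2.3718^(1/0.57) ≈ 4.5502

k* ≈ 4.550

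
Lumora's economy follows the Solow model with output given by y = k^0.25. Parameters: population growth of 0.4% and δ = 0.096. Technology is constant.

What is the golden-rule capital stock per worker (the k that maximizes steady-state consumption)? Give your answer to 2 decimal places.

The golden rule sets f'(k) = n + δ, i.e. α·k^(α−1) = n + δ.
So k^(1−α) = α / (n + δ) = 0.25 / 0.100 = 2.5000.
k_gold = 2.5000^(1/0.75) ≈ 3.3930

k_gold ≈ 3.39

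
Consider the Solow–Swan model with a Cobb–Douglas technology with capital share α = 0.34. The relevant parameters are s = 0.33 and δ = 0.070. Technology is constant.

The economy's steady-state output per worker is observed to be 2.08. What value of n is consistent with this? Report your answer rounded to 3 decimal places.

At the steady state, Δk = 0, so s·k^α = (n + δ)·k.
Since y* = [s/(n + δ)]^(α/(1−α)), we have s/(n + δ) = (y*)^((1−α)/α) = 2.08^1.9412 = 4.1440.
Therefore n + δ = s / 4.1440 = 0.33 / 4.1440 = 0.0796, so n = 0.0796 − 0.070 = 0.0096.

n ≈ 0.010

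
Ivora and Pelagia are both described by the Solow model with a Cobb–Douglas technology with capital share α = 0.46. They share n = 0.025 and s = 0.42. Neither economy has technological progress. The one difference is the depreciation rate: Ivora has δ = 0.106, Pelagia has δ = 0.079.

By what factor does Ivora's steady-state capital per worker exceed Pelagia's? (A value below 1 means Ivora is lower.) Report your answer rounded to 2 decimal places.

k*_I / k*_P ≈ 0.65

Steady-state k* = [s/(n + δ)]^(1/(1−α)), so the ratio is [ (s_I/(n + δ)_I) / (s_P/(n + δ)_P) ]^1.8519.
s_I/(n + δ)_I = 0.42/0.131 = 3.2061; s_P/(n + δ)_P = 0.42/0.104 = 4.0385.
Ratio = (3.2061/4.0385)^1.8519 = 0.7939^1.8519 ≈ 0.6522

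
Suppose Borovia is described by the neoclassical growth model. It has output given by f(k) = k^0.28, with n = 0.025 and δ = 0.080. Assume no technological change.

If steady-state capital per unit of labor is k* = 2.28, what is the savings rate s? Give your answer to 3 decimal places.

s ≈ 0.190

Steady state requires s·f(k) = (n + δ)·k, i.e. s·k^α = (n + δ)·k.
So s / (n + δ) = (k*)^(1−α) = 2.28^0.72 = 1.8101.
Therefore s = 1.8101 × (n + δ) = 1.8101 × 0.105 = 0.1901.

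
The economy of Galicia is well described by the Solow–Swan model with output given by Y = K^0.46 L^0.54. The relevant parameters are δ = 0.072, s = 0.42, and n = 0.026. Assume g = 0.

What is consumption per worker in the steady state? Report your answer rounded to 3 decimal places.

c* ≈ 2.004

In steady state, investment equals break-even investment: s·k^α = (n + δ)·k.
Dividing both sides by k: k^(1−α) = s / (n + δ).
k^0.54 = 0.42 / (0.026 + 0.072) = 0.42 / 0.098 = 4.2857
k* = 4.2857^(1/0.54) ≈ 14.8051
y* = (k*)^α = 14.8051^0.46 ≈ 3.4545
c* = (1 − s)·y* = (1 − 0.42) × 3.4545 ≈ 2.0036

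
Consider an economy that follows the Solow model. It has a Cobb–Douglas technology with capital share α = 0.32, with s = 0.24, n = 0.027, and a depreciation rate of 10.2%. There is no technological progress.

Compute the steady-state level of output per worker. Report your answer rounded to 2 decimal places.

y* ≈ 1.34

In steady state, investment equals break-even investment: s·k^α = (n + δ)·k.
Dividing both sides by k: k^(1−α) = s / (n + δ).
k^0.68 = 0.24 / (0.027 + 0.102) = 0.24 / 0.129 = 1.8605
k* = 1.8605^(1/0.68) ≈ 2.4918
y* = (k*)^α = 2.4918^0.32 ≈ 1.3393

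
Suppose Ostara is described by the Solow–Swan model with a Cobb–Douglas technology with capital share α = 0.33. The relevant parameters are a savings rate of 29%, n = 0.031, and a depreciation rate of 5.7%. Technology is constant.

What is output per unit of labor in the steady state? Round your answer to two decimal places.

y* ≈ 1.80

In steady state, investment equals break-even investment: s·k^α = (n + δ)·k.
Dividing both sides by k: k^(1−α) = s / (n + δ).
k^0.67 = 0.29 / (0.031 + 0.057) = 0.29 / 0.088 = 3.2955
k* = 3.2955^(1/0.67) ≈ 5.9295
y* = (k*)^α = 5.9295^0.33 ≈ 1.7993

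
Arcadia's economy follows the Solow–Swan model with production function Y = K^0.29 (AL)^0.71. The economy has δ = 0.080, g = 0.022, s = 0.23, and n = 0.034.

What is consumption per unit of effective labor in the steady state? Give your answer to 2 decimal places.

In steady state, investment equals break-even investment: s·k^α = (n + g + δ)·k.
Dividing both sides by k: k^(1−α) = s / (n + g + δ).
k^0.71 = 0.23 / (0.034 + 0.022 + 0.080) = 0.23 / 0.136 = 1.6912
k* = 1.6912^(1/0.71) ≈ 2.0960
y* = (k*)^α = 2.0960^0.29 ≈ 1.2394
c* = (1 − s)·y* = (1 − 0.23) × 1.2394 ≈ 0.9543

c* = 0.95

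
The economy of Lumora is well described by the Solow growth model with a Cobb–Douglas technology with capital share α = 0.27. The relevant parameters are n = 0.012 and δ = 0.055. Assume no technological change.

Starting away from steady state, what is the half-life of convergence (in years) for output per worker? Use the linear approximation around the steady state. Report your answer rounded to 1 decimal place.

Near the steady state the convergence rate is λ = (1 − α)(n + δ).
λ = (1 − 0.27) × 0.067 = 0.73 × 0.067 = 0.04891
Half-life = ln 2 / λ = 0.6931 / 0.04891 ≈ 14.17 years

about 14.2 years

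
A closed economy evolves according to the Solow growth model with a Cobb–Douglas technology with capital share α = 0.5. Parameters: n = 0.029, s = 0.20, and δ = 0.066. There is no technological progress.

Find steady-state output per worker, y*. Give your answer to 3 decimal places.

y* ≈ 2.105

Steady state requires s·f(k) = (n + δ)·k, i.e. s·k^α = (n + δ)·k.
Rearranging, k^(1−α) = s / (n + δ).
k^0.5 = 0.20 / (0.029 + 0.066) = 0.20 / 0.095 = 2.1053
k* = 2.1053^(1/0.5) ≈ 4.4323
y* = (k*)^α = 4.4323^0.5 ≈ 2.1053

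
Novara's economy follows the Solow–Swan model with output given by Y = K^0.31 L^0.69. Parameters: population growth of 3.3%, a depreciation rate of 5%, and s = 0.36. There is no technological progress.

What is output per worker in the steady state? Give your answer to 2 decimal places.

y* ≈ 1.93

Steady state requires s·f(k) = (n + δ)·k, i.e. s·k^α = (n + δ)·k.
Rearranging, k^(1−α) = s / (n + δ).
k^0.69 = 0.36 / (0.033 + 0.050) = 0.36 / 0.083 = 4.3373
k* = 4.3373^(1/0.69) ≈ 8.3851
y* = (k*)^α = 8.3851^0.31 ≈ 1.9332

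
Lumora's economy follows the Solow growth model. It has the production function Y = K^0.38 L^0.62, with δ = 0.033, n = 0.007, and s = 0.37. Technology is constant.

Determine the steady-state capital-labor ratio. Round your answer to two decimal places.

Steady state requires s·f(k) = (n + δ)·k, i.e. s·k^α = (n + δ)·k.
Dividing both sides by k: k^(1−α) = s / (n + δ).
k^0.62 = 0.37 / (0.007 + 0.033) = 0.37 / 0.040 = 9.2500
k* = 9.2500^(1/0.62) ≈ 36.1654

k* ≈ 36.17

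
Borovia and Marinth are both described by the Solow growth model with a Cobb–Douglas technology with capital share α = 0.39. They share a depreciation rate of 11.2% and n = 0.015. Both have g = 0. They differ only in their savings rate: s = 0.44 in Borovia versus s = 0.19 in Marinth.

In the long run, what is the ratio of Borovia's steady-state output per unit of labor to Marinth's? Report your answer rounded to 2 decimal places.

Steady-state y* = [s/(n + δ)]^(α/(1−α)), so the ratio is [ (s_B/(n + δ)_B) / (s_M/(n + δ)_M) ]^0.6393.
s_B/(n + δ)_B = 0.44/0.127 = 3.4646; s_M/(n + δ)_M = 0.19/0.127 = 1.4961.
Ratio = (3.4646/1.4961)^0.6393 = 2.3158^0.6393 ≈ 1.7106

y*_B / y*_M ≈ 1.71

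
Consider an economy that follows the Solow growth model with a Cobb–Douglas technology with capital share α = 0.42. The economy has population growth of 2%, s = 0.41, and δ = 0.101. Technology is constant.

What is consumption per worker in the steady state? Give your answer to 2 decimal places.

Steady state requires s·f(k) = (n + δ)·k, i.e. s·k^α = (n + δ)·k.
Rearranging, k^(1−α) = s / (n + δ).
k^0.58 = 0.41 / (0.020 + 0.101) = 0.41 / 0.121 = 3.3884
k* = 3.3884^(1/0.58) ≈ 8.1994
y* = (k*)^α = 8.1994^0.42 ≈ 2.4199
c* = (1 − s)·y* = (1 − 0.41) × 2.4199 ≈ 1.4277

c* = 1.43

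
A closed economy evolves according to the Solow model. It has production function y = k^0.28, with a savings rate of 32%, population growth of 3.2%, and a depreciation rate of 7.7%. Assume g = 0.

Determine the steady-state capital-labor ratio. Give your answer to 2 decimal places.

In steady state, investment equals break-even investment: s·k^α = (n + δ)·k.
Dividing both sides by k: k^(1−α) = s / (n + δ).
k^0.72 = 0.32 / (0.032 + 0.077) = 0.32 / 0.109 = 2.9358
k* = 2.9358^(1/0.72) ≈ 4.4629

k* ≈ 4.46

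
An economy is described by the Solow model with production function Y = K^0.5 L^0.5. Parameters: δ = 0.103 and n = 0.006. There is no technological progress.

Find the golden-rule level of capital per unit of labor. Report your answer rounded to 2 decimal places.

The golden rule sets f'(k) = n + δ, i.e. α·k^(α−1) = n + δ.
So k^(1−α) = α / (n + δ) = 0.5 / 0.109 = 4.5872.
k_gold = 4.5872^(1/0.5) ≈ 21.0424

k_gold ≈ 21.04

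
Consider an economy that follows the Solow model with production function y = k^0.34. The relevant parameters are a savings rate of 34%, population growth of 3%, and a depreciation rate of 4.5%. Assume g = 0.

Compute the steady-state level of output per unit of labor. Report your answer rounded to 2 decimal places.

In steady state, investment equals break-even investment: s·k^α = (n + δ)·k.
Rearranging, k^(1−α) = s / (n + δ).
k^0.66 = 0.34 / (0.030 + 0.045) = 0.34 / 0.075 = 4.5333
k* = 4.5333^(1/0.66) ≈ 9.8757
y* = (k*)^α = 9.8757^0.34 ≈ 2.1785

y* = 2.18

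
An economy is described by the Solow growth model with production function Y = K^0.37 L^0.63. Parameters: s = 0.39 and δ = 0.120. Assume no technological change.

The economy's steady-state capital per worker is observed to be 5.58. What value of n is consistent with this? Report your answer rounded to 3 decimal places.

At the steady state, Δk = 0, so s·k^α = (n + δ)·k.
So s / (n + δ) = (k*)^(1−α) = 5.58^0.63 = 2.9538.
Therefore n + δ = s / 2.9538 = 0.39 / 2.9538 = 0.1320, so n = 0.1320 − 0.120 = 0.0120.

n ≈ 0.012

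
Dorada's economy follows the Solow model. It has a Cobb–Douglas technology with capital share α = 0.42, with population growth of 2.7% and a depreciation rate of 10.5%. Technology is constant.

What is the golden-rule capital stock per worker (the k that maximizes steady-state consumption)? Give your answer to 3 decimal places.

The golden rule sets f'(k) = n + δ, i.e. α·k^(α−1) = n + δ.
So k^(1−α) = α / (n + δ) = 0.42 / 0.132 = 3.1818.
k_gold = 3.1818^(1/0.58) ≈ 7.3566

k_gold ≈ 7.357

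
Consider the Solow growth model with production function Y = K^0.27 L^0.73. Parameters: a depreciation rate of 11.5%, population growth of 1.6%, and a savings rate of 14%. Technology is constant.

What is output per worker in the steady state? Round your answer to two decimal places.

At the steady state, Δk = 0, so s·k^α = (n + δ)·k.
Rearranging, k^(1−α) = s / (n + δ).
k^0.73 = 0.14 / (0.016 + 0.115) = 0.14 / 0.131 = 1.0687
k* = 1.0687^(1/0.73) ≈ 1.0953
y* = (k*)^α = 1.0953^0.27 ≈ 1.0249

y* ≈ 1.02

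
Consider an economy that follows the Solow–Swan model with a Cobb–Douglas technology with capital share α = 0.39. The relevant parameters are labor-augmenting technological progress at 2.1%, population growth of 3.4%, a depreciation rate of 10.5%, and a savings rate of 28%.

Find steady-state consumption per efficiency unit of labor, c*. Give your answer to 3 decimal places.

At the steady state, Δk = 0, so s·k^α = (n + g + δ)·k.
Dividing both sides by k: k^(1−α) = s / (n + g + δ).
k^0.61 = 0.28 / (0.034 + 0.021 + 0.105) = 0.28 / 0.160 = 1.7500
k* = 1.7500^(1/0.61) ≈ 2.5028
y* = (k*)^α = 2.5028^0.39 ≈ 1.4302
c* = (1 − s)·y* = (1 − 0.28) × 1.4302 ≈ 1.0297

c* ≈ 1.030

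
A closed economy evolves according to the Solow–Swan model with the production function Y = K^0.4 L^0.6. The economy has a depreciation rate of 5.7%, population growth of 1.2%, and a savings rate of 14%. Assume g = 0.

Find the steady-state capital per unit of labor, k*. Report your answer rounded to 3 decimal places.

At the steady state, Δk = 0, so s·k^α = (n + δ)·k.
Dividing both sides by k: k^(1−α) = s / (n + δ).
k^0.6 = 0.14 / (0.012 + 0.057) = 0.14 / 0.069 = 2.0290
k* = 2.0290^(1/0.6) ≈ 3.2519

k* ≈ 3.252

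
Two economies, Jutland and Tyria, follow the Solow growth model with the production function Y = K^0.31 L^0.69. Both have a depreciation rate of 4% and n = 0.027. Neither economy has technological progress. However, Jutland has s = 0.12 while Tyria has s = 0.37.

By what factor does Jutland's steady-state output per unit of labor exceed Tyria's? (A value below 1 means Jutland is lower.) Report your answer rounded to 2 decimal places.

Steady-state y* = [s/(n + δ)]^(α/(1−α)), so the ratio is [ (s_J/(n + δ)_J) / (s_T/(n + δ)_T) ]^0.4493.
s_J/(n + δ)_J = 0.12/0.067 = 1.7910; s_T/(n + δ)_T = 0.37/0.067 = 5.5224.
Ratio = (1.7910/5.5224)^0.4493 = 0.3243^0.4493 ≈ 0.6029

ratio ≈ 0.60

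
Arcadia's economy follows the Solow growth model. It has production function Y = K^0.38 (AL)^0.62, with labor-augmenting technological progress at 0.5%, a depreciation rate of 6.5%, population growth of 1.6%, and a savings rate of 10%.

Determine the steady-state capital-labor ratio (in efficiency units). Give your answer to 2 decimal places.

k* = 1.28

Steady state requires s·f(k) = (n + g + δ)·k, i.e. s·k^α = (n + g + δ)·k.
Rearranging, k^(1−α) = s / (n + g + δ).
k^0.62 = 0.10 / (0.016 + 0.005 + 0.065) = 0.10 / 0.086 = 1.1628
k* = 1.1628^(1/0.62) ≈ 1.2754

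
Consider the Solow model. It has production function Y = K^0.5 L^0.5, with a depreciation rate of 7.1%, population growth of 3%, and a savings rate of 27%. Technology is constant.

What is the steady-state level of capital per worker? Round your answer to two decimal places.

k* = 7.15

At the steady state, Δk = 0, so s·k^α = (n + δ)·k.
Rearranging, k^(1−α) = s / (n + δ).
k^0.5 = 0.27 / (0.030 + 0.071) = 0.27 / 0.101 = 2.6733
k* = 2.6733^(1/0.5) ≈ 7.1465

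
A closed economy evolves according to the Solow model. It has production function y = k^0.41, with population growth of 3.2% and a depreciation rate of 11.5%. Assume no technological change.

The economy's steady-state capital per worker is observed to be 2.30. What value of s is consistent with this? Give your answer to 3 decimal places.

In steady state, investment equals break-even investment: s·k^α = (n + δ)·k.
So s / (n + δ) = (k*)^(1−α) = 2.30^0.59 = 1.6346.
Therefore s = 1.6346 × (n + δ) = 1.6346 × 0.147 = 0.2403.

s ≈ 0.240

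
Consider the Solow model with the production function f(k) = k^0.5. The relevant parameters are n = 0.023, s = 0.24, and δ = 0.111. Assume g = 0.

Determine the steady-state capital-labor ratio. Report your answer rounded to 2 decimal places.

k* = 3.21

At the steady state, Δk = 0, so s·k^α = (n + δ)·k.
Dividing both sides by k: k^(1−α) = s / (n + δ).
k^0.5 = 0.24 / (0.023 + 0.111) = 0.24 / 0.134 = 1.7910
k* = 1.7910^(1/0.5) ≈ 3.2077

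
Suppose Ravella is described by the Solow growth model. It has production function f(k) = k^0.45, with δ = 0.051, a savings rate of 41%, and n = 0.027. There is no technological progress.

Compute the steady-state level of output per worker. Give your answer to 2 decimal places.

At the steady state, Δk = 0, so s·k^α = (n + δ)·k.
Rearranging, k^(1−α) = s / (n + δ).
k^0.55 = 0.41 / (0.027 + 0.051) = 0.41 / 0.078 = 5.2564
k* = 5.2564^(1/0.55) ≈ 20.4335
y* = (k*)^α = 20.4335^0.45 ≈ 3.8874

y* ≈ 3.89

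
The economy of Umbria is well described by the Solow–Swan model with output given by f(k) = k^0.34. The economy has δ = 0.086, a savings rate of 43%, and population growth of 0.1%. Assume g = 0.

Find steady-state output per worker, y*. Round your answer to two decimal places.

At the steady state, Δk = 0, so s·k^α = (n + δ)·k.
Dividing both sides by k: k^(1−α) = s / (n + δ).
k^0.66 = 0.43 / (0.001 + 0.086) = 0.43 / 0.087 = 4.9425
k* = 4.9425^(1/0.66) ≈ 11.2573
y* = (k*)^α = 11.2573^0.34 ≈ 2.2777

y* ≈ 2.28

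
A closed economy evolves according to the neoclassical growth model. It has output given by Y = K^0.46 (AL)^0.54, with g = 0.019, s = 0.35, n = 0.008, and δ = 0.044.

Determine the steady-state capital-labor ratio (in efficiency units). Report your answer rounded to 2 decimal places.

In steady state, investment equals break-even investment: s·k^α = (n + g + δ)·k.
Rearranging, k^(1−α) = s / (n + g + δ).
k^0.54 = 0.35 / (0.008 + 0.019 + 0.044) = 0.35 / 0.071 = 4.9296
k* = 4.9296^(1/0.54) ≈ 19.1860

k* ≈ 19.19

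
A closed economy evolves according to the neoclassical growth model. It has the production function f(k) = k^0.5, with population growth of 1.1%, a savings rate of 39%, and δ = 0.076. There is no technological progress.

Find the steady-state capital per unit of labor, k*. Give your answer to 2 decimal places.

k* = 20.10

Steady state requires s·f(k) = (n + δ)·k, i.e. s·k^α = (n + δ)·k.
Rearranging, k^(1−α) = s / (n + δ).
k^0.5 = 0.39 / (0.011 + 0.076) = 0.39 / 0.087 = 4.4828
k* = 4.4828^(1/0.5) ≈ 20.0955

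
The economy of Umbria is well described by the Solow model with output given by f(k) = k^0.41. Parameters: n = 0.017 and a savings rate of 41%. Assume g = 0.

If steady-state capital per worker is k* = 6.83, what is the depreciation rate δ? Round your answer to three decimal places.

Steady state requires s·f(k) = (n + δ)·k, i.e. s·k^α = (n + δ)·k.
So s / (n + δ) = (k*)^(1−α) = 6.83^0.59 = 3.1068.
Therefore n + δ = s / 3.1068 = 0.41 / 3.1068 = 0.1320, so δ = 0.1320 − 0.017 = 0.1150.

δ ≈ 0.115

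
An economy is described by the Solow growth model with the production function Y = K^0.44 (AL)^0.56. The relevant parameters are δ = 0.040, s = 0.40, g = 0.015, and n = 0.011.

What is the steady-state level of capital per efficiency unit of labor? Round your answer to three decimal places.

k* = 24.966

In steady state, investment equals break-even investment: s·k^α = (n + g + δ)·k.
Rearranging, k^(1−α) = s / (n + g + δ).
k^0.56 = 0.40 / (0.011 + 0.015 + 0.040) = 0.40 / 0.066 = 6.0606
k* = 6.0606^(1/0.56) ≈ 24.9660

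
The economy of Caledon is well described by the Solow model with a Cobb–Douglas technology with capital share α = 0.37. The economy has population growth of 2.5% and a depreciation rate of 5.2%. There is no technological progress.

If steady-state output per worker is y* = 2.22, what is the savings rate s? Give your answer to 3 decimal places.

s ≈ 0.299

Steady state requires s·f(k) = (n + δ)·k, i.e. s·k^α = (n + δ)·k.
Since y* = [s/(n + δ)]^(α/(1−α)), we have s/(n + δ) = (y*)^((1−α)/α) = 2.22^1.7027 = 3.8881.
Therefore s = 3.8881 × (n + δ) = 3.8881 × 0.077 = 0.2994.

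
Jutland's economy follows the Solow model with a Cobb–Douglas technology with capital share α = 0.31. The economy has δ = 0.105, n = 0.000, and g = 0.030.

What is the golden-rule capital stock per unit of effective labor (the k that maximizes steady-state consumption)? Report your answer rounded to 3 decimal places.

k_gold ≈ 3.336

The golden rule sets f'(k) = n + g + δ, i.e. α·k^(α−1) = n + g + δ.
So k^(1−α) = α / (n + g + δ) = 0.31 / 0.135 = 2.2963.
k_gold = 2.2963^(1/0.69) ≈ 3.3360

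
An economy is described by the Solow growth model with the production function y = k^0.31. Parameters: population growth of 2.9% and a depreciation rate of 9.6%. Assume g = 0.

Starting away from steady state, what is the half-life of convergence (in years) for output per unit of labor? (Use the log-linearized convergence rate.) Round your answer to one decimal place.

about 8.0 years

Near the steady state the convergence rate is λ = (1 − α)(n + δ).
λ = (1 − 0.31) × 0.125 = 0.69 × 0.125 = 0.08625
Half-life = ln 2 / λ = 0.6931 / 0.08625 ≈ 8.04 years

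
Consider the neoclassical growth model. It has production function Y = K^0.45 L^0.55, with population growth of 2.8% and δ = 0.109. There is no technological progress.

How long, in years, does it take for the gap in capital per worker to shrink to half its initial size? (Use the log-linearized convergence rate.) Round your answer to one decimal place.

Near the steady state the convergence rate is λ = (1 − α)(n + δ).
λ = (1 − 0.45) × 0.137 = 0.55 × 0.137 = 0.07535
Half-life = ln 2 / λ = 0.6931 / 0.07535 ≈ 9.20 years

half-life ≈ 9.2 years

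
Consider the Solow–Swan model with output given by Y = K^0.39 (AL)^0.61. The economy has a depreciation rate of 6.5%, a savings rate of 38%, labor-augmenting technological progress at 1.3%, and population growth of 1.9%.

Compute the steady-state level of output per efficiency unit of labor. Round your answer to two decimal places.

y* = 2.39

Steady state requires s·f(k) = (n + g + δ)·k, i.e. s·k^α = (n + g + δ)·k.
Dividing both sides by k: k^(1−α) = s / (n + g + δ).
k^0.61 = 0.38 / (0.019 + 0.013 + 0.065) = 0.38 / 0.097 = 3.9175
k* = 3.9175^(1/0.61) ≈ 9.3788
y* = (k*)^α = 9.3788^0.39 ≈ 2.3941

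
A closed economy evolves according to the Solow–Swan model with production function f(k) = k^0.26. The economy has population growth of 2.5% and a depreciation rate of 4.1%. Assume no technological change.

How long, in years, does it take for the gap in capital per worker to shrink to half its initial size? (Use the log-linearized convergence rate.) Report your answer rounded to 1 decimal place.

Near the steady state the convergence rate is λ = (1 − α)(n + δ).
λ = (1 − 0.26) × 0.066 = 0.74 × 0.066 = 0.04884
Half-life = ln 2 / λ = 0.6931 / 0.04884 ≈ 14.19 years

t_½ ≈ 14.2 years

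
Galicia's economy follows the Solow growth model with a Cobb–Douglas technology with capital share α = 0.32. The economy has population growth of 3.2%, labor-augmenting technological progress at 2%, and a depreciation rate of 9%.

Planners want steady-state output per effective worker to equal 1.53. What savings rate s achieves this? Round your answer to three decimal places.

In steady state, investment equals break-even investment: s·k^α = (n + g + δ)·k.
Since y* = [s/(n + g + δ)]^(α/(1−α)), we have s/(n + g + δ) = (y*)^((1−α)/α) = 1.53^2.125 = 2.4687.
Therefore s = 2.4687 × (n + g + δ) = 2.4687 × 0.142 = 0.3506.

s ≈ 0.351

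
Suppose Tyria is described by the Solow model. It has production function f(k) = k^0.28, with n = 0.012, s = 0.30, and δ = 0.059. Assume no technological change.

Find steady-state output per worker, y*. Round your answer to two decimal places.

At the steady state, Δk = 0, so s·k^α = (n + δ)·k.
Dividing both sides by k: k^(1−α) = s / (n + δ).
k^0.72 = 0.30 / (0.012 + 0.059) = 0.30 / 0.071 = 4.2254
k* = 4.2254^(1/0.72) ≈ 7.4005
y* = (k*)^α = 7.4005^0.28 ≈ 1.7514

y* ≈ 1.75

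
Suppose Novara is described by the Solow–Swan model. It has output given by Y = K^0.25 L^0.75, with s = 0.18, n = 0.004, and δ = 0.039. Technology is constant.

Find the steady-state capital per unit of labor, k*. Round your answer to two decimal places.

At the steady state, Δk = 0, so s·k^α = (n + δ)·k.
Rearranging, k^(1−α) = s / (n + δ).
k^0.75 = 0.18 / (0.004 + 0.039) = 0.18 / 0.043 = 4.1860
k* = 4.1860^(1/0.75) ≈ 6.7463

k* = 6.75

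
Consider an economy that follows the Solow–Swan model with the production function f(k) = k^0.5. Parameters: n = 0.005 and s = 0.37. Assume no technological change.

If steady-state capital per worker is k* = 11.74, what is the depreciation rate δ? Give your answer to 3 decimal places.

At the steady state, Δk = 0, so s·k^α = (n + δ)·k.
So s / (n + δ) = (k*)^(1−α) = 11.74^0.5 = 3.4264.
Therefore n + δ = s / 3.4264 = 0.37 / 3.4264 = 0.1080, so δ = 0.1080 − 0.005 = 0.1030.

δ ≈ 0.103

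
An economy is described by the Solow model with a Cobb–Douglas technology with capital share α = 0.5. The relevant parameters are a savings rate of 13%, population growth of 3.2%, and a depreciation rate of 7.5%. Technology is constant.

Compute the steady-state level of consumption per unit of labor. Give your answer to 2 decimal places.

c* = 1.06

At the steady state, Δk = 0, so s·k^α = (n + δ)·k.
Dividing both sides by k: k^(1−α) = s / (n + δ).
k^0.5 = 0.13 / (0.032 + 0.075) = 0.13 / 0.107 = 1.2150
k* = 1.2150^(1/0.5) ≈ 1.4762
y* = (k*)^α = 1.4762^0.5 ≈ 1.2150
c* = (1 − s)·y* = (1 − 0.13) × 1.2150 ≈ 1.0571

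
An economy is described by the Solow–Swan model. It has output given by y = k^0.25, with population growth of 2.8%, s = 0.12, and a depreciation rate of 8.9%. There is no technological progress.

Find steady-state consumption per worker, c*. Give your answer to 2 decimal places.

c* = 0.89

In steady state, investment equals break-even investment: s·k^α = (n + δ)·k.
Rearranging, k^(1−α) = s / (n + δ).
k^0.75 = 0.12 / (0.028 + 0.089) = 0.12 / 0.117 = 1.0256
k* = 1.0256^(1/0.75) ≈ 1.0343
y* = (k*)^α = 1.0343^0.25 ≈ 1.0085
c* = (1 − s)·y* = (1 − 0.12) × 1.0085 ≈ 0.8875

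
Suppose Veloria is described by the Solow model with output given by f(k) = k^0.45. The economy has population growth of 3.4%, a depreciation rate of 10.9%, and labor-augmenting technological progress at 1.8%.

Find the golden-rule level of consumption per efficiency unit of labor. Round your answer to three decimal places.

c_gold ≈ 1.275

At the golden rule, f'(k) = n + g + δ, so α·k^(α−1) = n + g + δ and k_gold = (α/(n + g + δ))^(1/(1−α)).
k_gold = (0.45/0.161)^(1/0.55) = 2.7950^1.8182 ≈ 6.4805
c_gold = f(k_gold) − (n + g + δ)·k_gold = 2.3186 − 0.161×6.4805 ≈ 1.2752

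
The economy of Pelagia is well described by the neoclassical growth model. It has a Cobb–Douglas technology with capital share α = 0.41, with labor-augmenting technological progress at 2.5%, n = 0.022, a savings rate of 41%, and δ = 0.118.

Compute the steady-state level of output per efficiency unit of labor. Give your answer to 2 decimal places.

At the steady state, Δk = 0, so s·k^α = (n + g + δ)·k.
Dividing both sides by k: k^(1−α) = s / (n + g + δ).
k^0.59 = 0.41 / (0.022 + 0.025 + 0.118) = 0.41 / 0.165 = 2.4848
k* = 2.4848^(1/0.59) ≈ 4.6772
y* = (k*)^α = 4.6772^0.41 ≈ 1.8823

y* = 1.88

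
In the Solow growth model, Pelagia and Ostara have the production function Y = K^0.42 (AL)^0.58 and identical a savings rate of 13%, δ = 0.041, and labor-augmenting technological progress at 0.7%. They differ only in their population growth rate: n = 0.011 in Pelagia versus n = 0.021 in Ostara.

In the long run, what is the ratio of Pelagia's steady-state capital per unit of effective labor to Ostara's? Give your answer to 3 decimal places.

Steady-state k* = [s/(n + g + δ)]^(1/(1−α)), so the ratio is [ (s_P/(n + g + δ)_P) / (s_O/(n + g + δ)_O) ]^1.7241.
s_P/(n + g + δ)_P = 0.13/0.059 = 2.2034; s_O/(n + g + δ)_O = 0.13/0.069 = 1.8841.
Ratio = (2.2034/1.8841)^1.7241 = 1.1695^1.7241 ≈ 1.3099

ratio ≈ 1.310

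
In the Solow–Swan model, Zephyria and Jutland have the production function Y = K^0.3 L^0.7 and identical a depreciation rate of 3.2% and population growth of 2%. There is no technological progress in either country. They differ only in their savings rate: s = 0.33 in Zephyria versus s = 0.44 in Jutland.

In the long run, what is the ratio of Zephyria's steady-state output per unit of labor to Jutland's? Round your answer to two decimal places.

Steady-state y* = [s/(n + δ)]^(α/(1−α)), so the ratio is [ (s_Z/(n + δ)_Z) / (s_J/(n + δ)_J) ]^0.4286.
s_Z/(n + δ)_Z = 0.33/0.052 = 6.3462; s_J/(n + δ)_J = 0.44/0.052 = 8.4615.
Ratio = (6.3462/8.4615)^0.4286 = 0.7500^0.4286 ≈ 0.8840

ratio ≈ 0.88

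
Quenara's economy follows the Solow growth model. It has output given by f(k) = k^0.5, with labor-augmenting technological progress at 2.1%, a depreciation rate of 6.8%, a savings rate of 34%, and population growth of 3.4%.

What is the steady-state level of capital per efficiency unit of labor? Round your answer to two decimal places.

k* ≈ 7.64

In steady state, investment equals break-even investment: s·k^α = (n + g + δ)·k.
Rearranging, k^(1−α) = s / (n + g + δ).
k^0.5 = 0.34 / (0.034 + 0.021 + 0.068) = 0.34 / 0.123 = 2.7642
k* = 2.7642^(1/0.5) ≈ 7.6408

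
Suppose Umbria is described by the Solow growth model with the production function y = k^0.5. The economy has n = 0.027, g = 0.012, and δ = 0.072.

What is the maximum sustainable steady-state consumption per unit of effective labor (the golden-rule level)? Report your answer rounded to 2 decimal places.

c_gold ≈ 2.25

At the golden rule, f'(k) = n + g + δ, so α·k^(α−1) = n + g + δ and k_gold = (α/(n + g + δ))^(1/(1−α)).
k_gold = (0.5/0.111)^(1/0.5) = 4.5045^2 ≈ 20.2905
c_gold = f(k_gold) − (n + g + δ)·k_gold = 4.5045 − 0.111×20.2905 ≈ 2.2523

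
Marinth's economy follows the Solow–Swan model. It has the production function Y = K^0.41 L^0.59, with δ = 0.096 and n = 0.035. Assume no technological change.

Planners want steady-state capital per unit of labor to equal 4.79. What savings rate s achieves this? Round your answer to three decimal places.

s ≈ 0.330

In steady state, investment equals break-even investment: s·k^α = (n + δ)·k.
So s / (n + δ) = (k*)^(1−α) = 4.79^0.59 = 2.5200.
Therefore s = 2.5200 × (n + δ) = 2.5200 × 0.131 = 0.3301.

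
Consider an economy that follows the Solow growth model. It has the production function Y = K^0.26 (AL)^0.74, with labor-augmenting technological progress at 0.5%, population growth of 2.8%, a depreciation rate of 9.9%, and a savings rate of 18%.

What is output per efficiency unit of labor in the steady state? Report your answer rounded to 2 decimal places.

y* ≈ 1.12

Steady state requires s·f(k) = (n + g + δ)·k, i.e. s·k^α = (n + g + δ)·k.
Rearranging, k^(1−α) = s / (n + g + δ).
k^0.74 = 0.18 / (0.028 + 0.005 + 0.099) = 0.18 / 0.132 = 1.3636
k* = 1.3636^(1/0.74) ≈ 1.5206
y* = (k*)^α = 1.5206^0.26 ≈ 1.1151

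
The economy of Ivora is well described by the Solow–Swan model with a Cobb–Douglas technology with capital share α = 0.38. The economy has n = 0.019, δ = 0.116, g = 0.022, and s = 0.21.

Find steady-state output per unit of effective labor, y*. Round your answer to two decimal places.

At the steady state, Δk = 0, so s·k^α = (n + g + δ)·k.
Dividing both sides by k: k^(1−α) = s / (n + g + δ).
k^0.62 = 0.21 / (0.019 + 0.022 + 0.116) = 0.21 / 0.157 = 1.3376
k* = 1.3376^(1/0.62) ≈ 1.5986
y* = (k*)^α = 1.5986^0.38 ≈ 1.1951

y* ≈ 1.20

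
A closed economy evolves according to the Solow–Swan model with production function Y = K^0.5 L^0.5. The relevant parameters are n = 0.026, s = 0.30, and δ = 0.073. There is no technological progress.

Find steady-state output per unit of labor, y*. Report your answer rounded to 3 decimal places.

Steady state requires s·f(k) = (n + δ)·k, i.e. s·k^α = (n + δ)·k.
Rearranging, k^(1−α) = s / (n + δ).
k^0.5 = 0.30 / (0.026 + 0.073) = 0.30 / 0.099 = 3.0303
k* = 3.0303^(1/0.5) ≈ 9.1827
y* = (k*)^α = 9.1827^0.5 ≈ 3.0303

y* = 3.030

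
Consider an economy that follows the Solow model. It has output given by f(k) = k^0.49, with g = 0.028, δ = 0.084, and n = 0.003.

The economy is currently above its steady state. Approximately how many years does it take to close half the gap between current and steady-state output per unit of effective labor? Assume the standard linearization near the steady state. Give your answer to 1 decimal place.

about 11.8 years

Near the steady state the convergence rate is λ = (1 − α)(n + g + δ).
λ = (1 − 0.49) × 0.115 = 0.51 × 0.115 = 0.05865
Half-life = ln 2 / λ = 0.6931 / 0.05865 ≈ 11.82 years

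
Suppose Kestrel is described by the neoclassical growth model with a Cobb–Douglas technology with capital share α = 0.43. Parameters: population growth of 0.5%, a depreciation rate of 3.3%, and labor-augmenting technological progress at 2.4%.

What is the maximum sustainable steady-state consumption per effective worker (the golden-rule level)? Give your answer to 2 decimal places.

At the golden rule, f'(k) = n + g + δ, so α·k^(α−1) = n + g + δ and k_gold = (α/(n + g + δ))^(1/(1−α)).
k_gold = (0.43/0.062)^(1/0.57) = 6.9355^1.7544 ≈ 29.8942
c_gold = f(k_gold) − (n + g + δ)·k_gold = 4.3102 − 0.062×29.8942 ≈ 2.4568

c_gold ≈ 2.46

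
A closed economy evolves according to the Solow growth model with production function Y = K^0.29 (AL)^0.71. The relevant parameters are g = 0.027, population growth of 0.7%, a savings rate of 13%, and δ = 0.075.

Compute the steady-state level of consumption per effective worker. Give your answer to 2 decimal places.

At the steady state, Δk = 0, so s·k^α = (n + g + δ)·k.
Dividing both sides by k: k^(1−α) = s / (n + g + δ).
k^0.71 = 0.13 / (0.007 + 0.027 + 0.075) = 0.13 / 0.109 = 1.1927
k* = 1.1927^(1/0.71) ≈ 1.2817
y* = (k*)^α = 1.2817^0.29 ≈ 1.0746
c* = (1 − s)·y* = (1 − 0.13) × 1.0746 ≈ 0.9349

c* ≈ 0.93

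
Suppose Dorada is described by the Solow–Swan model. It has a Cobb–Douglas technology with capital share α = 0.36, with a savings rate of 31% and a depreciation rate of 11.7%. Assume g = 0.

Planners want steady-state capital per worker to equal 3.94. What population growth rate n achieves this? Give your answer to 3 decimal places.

At the steady state, Δk = 0, so s·k^α = (n + δ)·k.
So s / (n + δ) = (k*)^(1−α) = 3.94^0.64 = 2.4050.
Therefore n + δ = s / 2.4050 = 0.31 / 2.4050 = 0.1289, so n = 0.1289 − 0.117 = 0.0119.

n ≈ 0.012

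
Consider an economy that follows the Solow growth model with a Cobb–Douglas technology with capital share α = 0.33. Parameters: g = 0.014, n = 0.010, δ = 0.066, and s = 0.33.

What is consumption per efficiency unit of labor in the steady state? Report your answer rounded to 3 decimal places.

Steady state requires s·f(k) = (n + g + δ)·k, i.e. s·k^α = (n + g + δ)·k.
Rearranging, k^(1−α) = s / (n + g + δ).
k^0.67 = 0.33 / (0.010 + 0.014 + 0.066) = 0.33 / 0.090 = 3.6667
k* = 3.6667^(1/0.67) ≈ 6.9535
y* = (k*)^α = 6.9535^0.33 ≈ 1.8964
c* = (1 − s)·y* = (1 − 0.33) × 1.8964 ≈ 1.2706

c* ≈ 1.271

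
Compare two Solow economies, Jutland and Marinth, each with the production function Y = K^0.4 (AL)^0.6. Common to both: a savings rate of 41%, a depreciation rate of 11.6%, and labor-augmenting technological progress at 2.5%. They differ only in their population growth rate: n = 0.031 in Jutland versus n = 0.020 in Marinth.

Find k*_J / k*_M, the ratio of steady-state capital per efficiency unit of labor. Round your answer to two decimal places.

Steady-state k* = [s/(n + g + δ)]^(1/(1−α)), so the ratio is [ (s_J/(n + g + δ)_J) / (s_M/(n + g + δ)_M) ]^1.6667.
s_J/(n + g + δ)_J = 0.41/0.172 = 2.3837; s_M/(n + g + δ)_M = 0.41/0.161 = 2.5466.
Ratio = (2.3837/2.5466)^1.6667 = 0.9360^1.6667 ≈ 0.8956

k*_J / k*_M ≈ 0.90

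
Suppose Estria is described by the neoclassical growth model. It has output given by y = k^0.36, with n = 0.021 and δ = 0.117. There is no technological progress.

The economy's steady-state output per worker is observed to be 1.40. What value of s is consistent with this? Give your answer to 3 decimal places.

In steady state, investment equals break-even investment: s·k^α = (n + δ)·k.
Since y* = [s/(n + δ)]^(α/(1−α)), we have s/(n + δ) = (y*)^((1−α)/α) = 1.40^1.7778 = 1.8188.
Therefore s = 1.8188 × (n + δ) = 1.8188 × 0.138 = 0.2510.

s ≈ 0.251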